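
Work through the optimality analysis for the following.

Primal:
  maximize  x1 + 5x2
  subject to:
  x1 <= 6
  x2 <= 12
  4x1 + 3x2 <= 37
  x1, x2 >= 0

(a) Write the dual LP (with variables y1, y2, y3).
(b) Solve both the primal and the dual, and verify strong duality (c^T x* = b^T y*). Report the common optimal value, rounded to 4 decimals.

The standard primal-dual pair for 'max c^T x s.t. A x <= b, x >= 0' is:
  Dual:  min b^T y  s.t.  A^T y >= c,  y >= 0.

So the dual LP is:
  minimize  6y1 + 12y2 + 37y3
  subject to:
    y1 + 4y3 >= 1
    y2 + 3y3 >= 5
    y1, y2, y3 >= 0

Solving the primal: x* = (0.25, 12).
  primal value c^T x* = 60.25.
Solving the dual: y* = (0, 4.25, 0.25).
  dual value b^T y* = 60.25.
Strong duality: c^T x* = b^T y*. Confirmed.

60.25


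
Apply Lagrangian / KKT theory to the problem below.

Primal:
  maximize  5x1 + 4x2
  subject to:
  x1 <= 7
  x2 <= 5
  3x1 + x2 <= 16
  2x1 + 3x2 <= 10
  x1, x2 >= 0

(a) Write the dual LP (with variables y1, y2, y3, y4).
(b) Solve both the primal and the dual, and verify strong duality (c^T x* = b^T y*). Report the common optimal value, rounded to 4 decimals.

The standard primal-dual pair for 'max c^T x s.t. A x <= b, x >= 0' is:
  Dual:  min b^T y  s.t.  A^T y >= c,  y >= 0.

So the dual LP is:
  minimize  7y1 + 5y2 + 16y3 + 10y4
  subject to:
    y1 + 3y3 + 2y4 >= 5
    y2 + y3 + 3y4 >= 4
    y1, y2, y3, y4 >= 0

Solving the primal: x* = (5, 0).
  primal value c^T x* = 25.
Solving the dual: y* = (0, 0, 0, 2.5).
  dual value b^T y* = 25.
Strong duality: c^T x* = b^T y*. Confirmed.

25


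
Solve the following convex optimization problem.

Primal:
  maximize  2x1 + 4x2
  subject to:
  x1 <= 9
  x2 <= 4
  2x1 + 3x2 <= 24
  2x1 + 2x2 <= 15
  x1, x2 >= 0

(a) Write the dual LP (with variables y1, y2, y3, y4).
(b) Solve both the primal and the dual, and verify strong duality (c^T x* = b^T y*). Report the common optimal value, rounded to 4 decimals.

The standard primal-dual pair for 'max c^T x s.t. A x <= b, x >= 0' is:
  Dual:  min b^T y  s.t.  A^T y >= c,  y >= 0.

So the dual LP is:
  minimize  9y1 + 4y2 + 24y3 + 15y4
  subject to:
    y1 + 2y3 + 2y4 >= 2
    y2 + 3y3 + 2y4 >= 4
    y1, y2, y3, y4 >= 0

Solving the primal: x* = (3.5, 4).
  primal value c^T x* = 23.
Solving the dual: y* = (0, 2, 0, 1).
  dual value b^T y* = 23.
Strong duality: c^T x* = b^T y*. Confirmed.

23


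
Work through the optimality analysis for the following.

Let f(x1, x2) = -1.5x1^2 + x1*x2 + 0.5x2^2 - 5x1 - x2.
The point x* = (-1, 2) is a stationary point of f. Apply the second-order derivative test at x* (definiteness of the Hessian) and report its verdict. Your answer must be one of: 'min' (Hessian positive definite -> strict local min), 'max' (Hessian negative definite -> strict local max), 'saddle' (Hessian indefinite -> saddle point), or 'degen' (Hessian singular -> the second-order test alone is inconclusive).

Compute the Hessian H = grad^2 f:
  H = [[-3, 1], [1, 1]]
Verify stationarity: grad f(x*) = H x* + g = (0, 0).
Eigenvalues of H: -3.2361, 1.2361.
Eigenvalues have mixed signs, so H is indefinite -> x* is a saddle point.

saddle


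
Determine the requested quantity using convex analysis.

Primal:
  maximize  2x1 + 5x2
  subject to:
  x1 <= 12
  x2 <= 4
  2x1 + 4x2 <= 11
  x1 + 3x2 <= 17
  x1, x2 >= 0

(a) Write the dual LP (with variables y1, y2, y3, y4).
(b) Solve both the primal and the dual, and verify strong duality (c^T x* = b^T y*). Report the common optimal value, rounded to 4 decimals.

The standard primal-dual pair for 'max c^T x s.t. A x <= b, x >= 0' is:
  Dual:  min b^T y  s.t.  A^T y >= c,  y >= 0.

So the dual LP is:
  minimize  12y1 + 4y2 + 11y3 + 17y4
  subject to:
    y1 + 2y3 + y4 >= 2
    y2 + 4y3 + 3y4 >= 5
    y1, y2, y3, y4 >= 0

Solving the primal: x* = (0, 2.75).
  primal value c^T x* = 13.75.
Solving the dual: y* = (0, 0, 1.25, 0).
  dual value b^T y* = 13.75.
Strong duality: c^T x* = b^T y*. Confirmed.

13.75


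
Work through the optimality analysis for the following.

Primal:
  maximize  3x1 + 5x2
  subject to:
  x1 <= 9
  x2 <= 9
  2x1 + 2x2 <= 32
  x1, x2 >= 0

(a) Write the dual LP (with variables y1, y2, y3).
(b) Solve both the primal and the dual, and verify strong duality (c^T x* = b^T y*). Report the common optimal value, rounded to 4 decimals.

The standard primal-dual pair for 'max c^T x s.t. A x <= b, x >= 0' is:
  Dual:  min b^T y  s.t.  A^T y >= c,  y >= 0.

So the dual LP is:
  minimize  9y1 + 9y2 + 32y3
  subject to:
    y1 + 2y3 >= 3
    y2 + 2y3 >= 5
    y1, y2, y3 >= 0

Solving the primal: x* = (7, 9).
  primal value c^T x* = 66.
Solving the dual: y* = (0, 2, 1.5).
  dual value b^T y* = 66.
Strong duality: c^T x* = b^T y*. Confirmed.

66


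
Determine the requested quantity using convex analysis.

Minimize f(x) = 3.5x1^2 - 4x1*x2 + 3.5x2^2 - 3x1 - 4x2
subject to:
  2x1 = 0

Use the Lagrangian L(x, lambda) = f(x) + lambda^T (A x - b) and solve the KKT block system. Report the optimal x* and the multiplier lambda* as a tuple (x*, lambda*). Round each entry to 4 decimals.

Form the Lagrangian:
  L(x, lambda) = (1/2) x^T Q x + c^T x + lambda^T (A x - b)
Stationarity (grad_x L = 0): Q x + c + A^T lambda = 0.
Primal feasibility: A x = b.

This gives the KKT block system:
  [ Q   A^T ] [ x     ]   [-c ]
  [ A    0  ] [ lambda ] = [ b ]

Solving the linear system:
  x*      = (0, 0.5714)
  lambda* = (2.6429)
  f(x*)   = -1.1429

x* = (0, 0.5714), lambda* = (2.6429)


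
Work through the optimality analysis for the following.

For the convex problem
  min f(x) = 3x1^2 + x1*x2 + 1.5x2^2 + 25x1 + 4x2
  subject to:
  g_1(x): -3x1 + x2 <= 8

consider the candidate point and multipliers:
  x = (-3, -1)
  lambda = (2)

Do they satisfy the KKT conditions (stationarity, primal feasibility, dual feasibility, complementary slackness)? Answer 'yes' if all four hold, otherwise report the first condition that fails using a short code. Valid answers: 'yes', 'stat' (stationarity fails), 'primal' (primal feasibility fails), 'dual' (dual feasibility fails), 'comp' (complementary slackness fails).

Gradient of f: grad f(x) = Q x + c = (6, -2)
Constraint values g_i(x) = a_i^T x - b_i:
  g_1((-3, -1)) = 0
Stationarity residual: grad f(x) + sum_i lambda_i a_i = (0, 0)
  -> stationarity OK
Primal feasibility (all g_i <= 0): OK
Dual feasibility (all lambda_i >= 0): OK
Complementary slackness (lambda_i * g_i(x) = 0 for all i): OK

Verdict: yes, KKT holds.

yes


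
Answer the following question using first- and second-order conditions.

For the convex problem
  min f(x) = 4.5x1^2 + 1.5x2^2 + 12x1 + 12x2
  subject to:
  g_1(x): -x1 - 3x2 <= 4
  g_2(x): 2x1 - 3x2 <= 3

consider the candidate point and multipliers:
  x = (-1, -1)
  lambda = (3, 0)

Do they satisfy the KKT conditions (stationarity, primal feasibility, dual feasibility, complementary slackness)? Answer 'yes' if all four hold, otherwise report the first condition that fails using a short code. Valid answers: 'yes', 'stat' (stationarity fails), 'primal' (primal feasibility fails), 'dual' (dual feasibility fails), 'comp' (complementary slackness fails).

Gradient of f: grad f(x) = Q x + c = (3, 9)
Constraint values g_i(x) = a_i^T x - b_i:
  g_1((-1, -1)) = 0
  g_2((-1, -1)) = -2
Stationarity residual: grad f(x) + sum_i lambda_i a_i = (0, 0)
  -> stationarity OK
Primal feasibility (all g_i <= 0): OK
Dual feasibility (all lambda_i >= 0): OK
Complementary slackness (lambda_i * g_i(x) = 0 for all i): OK

Verdict: yes, KKT holds.

yes


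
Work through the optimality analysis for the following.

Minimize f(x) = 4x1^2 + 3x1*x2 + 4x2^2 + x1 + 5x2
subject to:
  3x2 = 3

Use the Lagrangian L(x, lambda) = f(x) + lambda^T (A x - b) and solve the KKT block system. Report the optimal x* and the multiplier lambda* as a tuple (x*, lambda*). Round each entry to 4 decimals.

Form the Lagrangian:
  L(x, lambda) = (1/2) x^T Q x + c^T x + lambda^T (A x - b)
Stationarity (grad_x L = 0): Q x + c + A^T lambda = 0.
Primal feasibility: A x = b.

This gives the KKT block system:
  [ Q   A^T ] [ x     ]   [-c ]
  [ A    0  ] [ lambda ] = [ b ]

Solving the linear system:
  x*      = (-0.5, 1)
  lambda* = (-3.8333)
  f(x*)   = 8

x* = (-0.5, 1), lambda* = (-3.8333)


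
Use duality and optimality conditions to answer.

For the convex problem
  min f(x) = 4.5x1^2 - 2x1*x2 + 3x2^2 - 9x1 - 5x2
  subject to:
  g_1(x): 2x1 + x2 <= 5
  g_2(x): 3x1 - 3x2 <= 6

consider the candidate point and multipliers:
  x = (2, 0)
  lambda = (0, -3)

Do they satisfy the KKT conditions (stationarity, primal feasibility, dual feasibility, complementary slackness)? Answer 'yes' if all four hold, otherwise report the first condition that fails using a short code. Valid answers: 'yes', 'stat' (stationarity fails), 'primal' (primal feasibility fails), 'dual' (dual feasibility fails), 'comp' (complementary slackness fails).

Gradient of f: grad f(x) = Q x + c = (9, -9)
Constraint values g_i(x) = a_i^T x - b_i:
  g_1((2, 0)) = -1
  g_2((2, 0)) = 0
Stationarity residual: grad f(x) + sum_i lambda_i a_i = (0, 0)
  -> stationarity OK
Primal feasibility (all g_i <= 0): OK
Dual feasibility (all lambda_i >= 0): FAILS
Complementary slackness (lambda_i * g_i(x) = 0 for all i): OK

Verdict: the first failing condition is dual_feasibility -> dual.

dual


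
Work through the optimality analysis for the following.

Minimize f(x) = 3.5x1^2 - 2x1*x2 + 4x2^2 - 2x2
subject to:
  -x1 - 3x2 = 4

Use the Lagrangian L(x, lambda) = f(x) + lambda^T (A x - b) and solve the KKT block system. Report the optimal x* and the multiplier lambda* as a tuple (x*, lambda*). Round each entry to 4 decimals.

Form the Lagrangian:
  L(x, lambda) = (1/2) x^T Q x + c^T x + lambda^T (A x - b)
Stationarity (grad_x L = 0): Q x + c + A^T lambda = 0.
Primal feasibility: A x = b.

This gives the KKT block system:
  [ Q   A^T ] [ x     ]   [-c ]
  [ A    0  ] [ lambda ] = [ b ]

Solving the linear system:
  x*      = (-0.747, -1.0843)
  lambda* = (-3.0602)
  f(x*)   = 7.2048

x* = (-0.747, -1.0843), lambda* = (-3.0602)


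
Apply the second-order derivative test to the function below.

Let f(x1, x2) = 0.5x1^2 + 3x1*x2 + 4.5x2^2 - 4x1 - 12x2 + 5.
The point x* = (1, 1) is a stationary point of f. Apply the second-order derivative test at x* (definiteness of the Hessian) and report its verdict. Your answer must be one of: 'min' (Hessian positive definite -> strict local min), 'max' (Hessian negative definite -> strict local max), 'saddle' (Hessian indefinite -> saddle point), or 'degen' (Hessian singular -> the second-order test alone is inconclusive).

Compute the Hessian H = grad^2 f:
  H = [[1, 3], [3, 9]]
Verify stationarity: grad f(x*) = H x* + g = (0, 0).
Eigenvalues of H: 0, 10.
H has a zero eigenvalue (singular; positive semidefinite but not definite), so H is neither positive definite, negative definite, nor indefinite. The second-order test alone is inconclusive -> degen.
(Indeed, f is constant along the null direction of H through x*, so x* is not a strict local extremum.)

degen


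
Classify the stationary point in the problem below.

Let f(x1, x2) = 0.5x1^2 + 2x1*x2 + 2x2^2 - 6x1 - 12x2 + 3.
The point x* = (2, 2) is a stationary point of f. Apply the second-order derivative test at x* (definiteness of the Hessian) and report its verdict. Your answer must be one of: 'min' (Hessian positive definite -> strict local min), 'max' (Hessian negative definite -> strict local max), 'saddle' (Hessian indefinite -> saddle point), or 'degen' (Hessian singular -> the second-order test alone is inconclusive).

Compute the Hessian H = grad^2 f:
  H = [[1, 2], [2, 4]]
Verify stationarity: grad f(x*) = H x* + g = (0, 0).
Eigenvalues of H: 0, 5.
H has a zero eigenvalue (singular; positive semidefinite but not definite), so H is neither positive definite, negative definite, nor indefinite. The second-order test alone is inconclusive -> degen.
(Indeed, f is constant along the null direction of H through x*, so x* is not a strict local extremum.)

degen


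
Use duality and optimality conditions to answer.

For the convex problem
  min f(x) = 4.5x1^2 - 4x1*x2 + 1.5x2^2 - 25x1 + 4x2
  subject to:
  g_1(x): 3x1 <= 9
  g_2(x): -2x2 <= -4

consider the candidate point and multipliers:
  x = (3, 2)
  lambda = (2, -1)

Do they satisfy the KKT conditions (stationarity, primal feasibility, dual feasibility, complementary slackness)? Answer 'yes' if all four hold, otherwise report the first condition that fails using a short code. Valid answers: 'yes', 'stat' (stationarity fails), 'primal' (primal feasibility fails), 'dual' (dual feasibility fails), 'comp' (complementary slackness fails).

Gradient of f: grad f(x) = Q x + c = (-6, -2)
Constraint values g_i(x) = a_i^T x - b_i:
  g_1((3, 2)) = 0
  g_2((3, 2)) = 0
Stationarity residual: grad f(x) + sum_i lambda_i a_i = (0, 0)
  -> stationarity OK
Primal feasibility (all g_i <= 0): OK
Dual feasibility (all lambda_i >= 0): FAILS
Complementary slackness (lambda_i * g_i(x) = 0 for all i): OK

Verdict: the first failing condition is dual_feasibility -> dual.

dual


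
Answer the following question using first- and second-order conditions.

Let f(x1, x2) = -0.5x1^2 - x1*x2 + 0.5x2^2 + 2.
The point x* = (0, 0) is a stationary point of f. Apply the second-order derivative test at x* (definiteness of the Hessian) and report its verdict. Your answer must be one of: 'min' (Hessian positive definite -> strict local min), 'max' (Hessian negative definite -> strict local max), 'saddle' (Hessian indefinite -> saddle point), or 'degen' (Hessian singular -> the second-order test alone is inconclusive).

Compute the Hessian H = grad^2 f:
  H = [[-1, -1], [-1, 1]]
Verify stationarity: grad f(x*) = H x* + g = (0, 0).
Eigenvalues of H: -1.4142, 1.4142.
Eigenvalues have mixed signs, so H is indefinite -> x* is a saddle point.

saddle


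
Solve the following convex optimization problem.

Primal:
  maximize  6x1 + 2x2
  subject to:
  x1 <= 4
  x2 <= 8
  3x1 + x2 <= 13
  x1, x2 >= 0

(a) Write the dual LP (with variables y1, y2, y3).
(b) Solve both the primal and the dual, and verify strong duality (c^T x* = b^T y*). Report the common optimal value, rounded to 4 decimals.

The standard primal-dual pair for 'max c^T x s.t. A x <= b, x >= 0' is:
  Dual:  min b^T y  s.t.  A^T y >= c,  y >= 0.

So the dual LP is:
  minimize  4y1 + 8y2 + 13y3
  subject to:
    y1 + 3y3 >= 6
    y2 + y3 >= 2
    y1, y2, y3 >= 0

Solving the primal: x* = (1.6667, 8).
  primal value c^T x* = 26.
Solving the dual: y* = (0, 0, 2).
  dual value b^T y* = 26.
Strong duality: c^T x* = b^T y*. Confirmed.

26


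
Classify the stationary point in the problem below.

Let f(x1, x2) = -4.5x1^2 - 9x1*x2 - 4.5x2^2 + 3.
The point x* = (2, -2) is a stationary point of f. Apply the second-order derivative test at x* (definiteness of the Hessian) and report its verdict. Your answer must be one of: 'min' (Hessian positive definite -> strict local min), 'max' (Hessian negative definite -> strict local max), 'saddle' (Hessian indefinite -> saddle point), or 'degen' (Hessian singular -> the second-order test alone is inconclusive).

Compute the Hessian H = grad^2 f:
  H = [[-9, -9], [-9, -9]]
Verify stationarity: grad f(x*) = H x* + g = (0, 0).
Eigenvalues of H: -18, 0.
H has a zero eigenvalue (singular; negative semidefinite but not definite), so H is neither positive definite, negative definite, nor indefinite. The second-order test alone is inconclusive -> degen.
(Indeed, f is constant along the null direction of H through x*, so x* is not a strict local extremum.)

degen


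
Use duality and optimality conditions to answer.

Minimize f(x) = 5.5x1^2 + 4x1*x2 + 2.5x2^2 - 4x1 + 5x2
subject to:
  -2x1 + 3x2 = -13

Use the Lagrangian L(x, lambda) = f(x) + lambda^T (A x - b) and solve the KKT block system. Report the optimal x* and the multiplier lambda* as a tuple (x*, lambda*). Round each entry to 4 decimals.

Form the Lagrangian:
  L(x, lambda) = (1/2) x^T Q x + c^T x + lambda^T (A x - b)
Stationarity (grad_x L = 0): Q x + c + A^T lambda = 0.
Primal feasibility: A x = b.

This gives the KKT block system:
  [ Q   A^T ] [ x     ]   [-c ]
  [ A    0  ] [ lambda ] = [ b ]

Solving the linear system:
  x*      = (1.7485, -3.1677)
  lambda* = (1.2814)
  f(x*)   = -3.0868

x* = (1.7485, -3.1677), lambda* = (1.2814)


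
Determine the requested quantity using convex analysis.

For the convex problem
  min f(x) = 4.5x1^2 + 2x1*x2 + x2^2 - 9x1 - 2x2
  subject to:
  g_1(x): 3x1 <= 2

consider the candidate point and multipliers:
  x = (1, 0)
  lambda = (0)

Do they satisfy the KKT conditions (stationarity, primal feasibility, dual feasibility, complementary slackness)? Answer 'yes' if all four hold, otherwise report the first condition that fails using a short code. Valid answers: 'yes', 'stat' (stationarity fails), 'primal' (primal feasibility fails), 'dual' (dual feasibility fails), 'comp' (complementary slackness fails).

Gradient of f: grad f(x) = Q x + c = (0, 0)
Constraint values g_i(x) = a_i^T x - b_i:
  g_1((1, 0)) = 1
Stationarity residual: grad f(x) + sum_i lambda_i a_i = (0, 0)
  -> stationarity OK
Primal feasibility (all g_i <= 0): FAILS
Dual feasibility (all lambda_i >= 0): OK
Complementary slackness (lambda_i * g_i(x) = 0 for all i): OK

Verdict: the first failing condition is primal_feasibility -> primal.

primal


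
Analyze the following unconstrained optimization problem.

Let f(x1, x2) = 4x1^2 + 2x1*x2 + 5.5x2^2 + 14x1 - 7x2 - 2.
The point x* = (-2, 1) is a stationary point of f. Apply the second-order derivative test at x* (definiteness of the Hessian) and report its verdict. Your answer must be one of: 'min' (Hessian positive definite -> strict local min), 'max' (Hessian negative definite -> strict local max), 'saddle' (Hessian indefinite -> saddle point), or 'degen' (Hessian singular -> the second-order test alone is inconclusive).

Compute the Hessian H = grad^2 f:
  H = [[8, 2], [2, 11]]
Verify stationarity: grad f(x*) = H x* + g = (0, 0).
Eigenvalues of H: 7, 12.
Both eigenvalues > 0, so H is positive definite -> x* is a strict local min.

min


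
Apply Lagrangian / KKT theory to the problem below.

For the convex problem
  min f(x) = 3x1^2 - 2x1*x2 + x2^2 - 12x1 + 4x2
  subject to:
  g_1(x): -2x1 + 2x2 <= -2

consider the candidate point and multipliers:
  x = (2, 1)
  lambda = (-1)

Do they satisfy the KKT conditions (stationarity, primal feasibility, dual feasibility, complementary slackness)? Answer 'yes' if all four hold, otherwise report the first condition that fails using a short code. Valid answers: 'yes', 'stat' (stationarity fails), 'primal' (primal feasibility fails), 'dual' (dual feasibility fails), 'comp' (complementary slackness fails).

Gradient of f: grad f(x) = Q x + c = (-2, 2)
Constraint values g_i(x) = a_i^T x - b_i:
  g_1((2, 1)) = 0
Stationarity residual: grad f(x) + sum_i lambda_i a_i = (0, 0)
  -> stationarity OK
Primal feasibility (all g_i <= 0): OK
Dual feasibility (all lambda_i >= 0): FAILS
Complementary slackness (lambda_i * g_i(x) = 0 for all i): OK

Verdict: the first failing condition is dual_feasibility -> dual.

dual


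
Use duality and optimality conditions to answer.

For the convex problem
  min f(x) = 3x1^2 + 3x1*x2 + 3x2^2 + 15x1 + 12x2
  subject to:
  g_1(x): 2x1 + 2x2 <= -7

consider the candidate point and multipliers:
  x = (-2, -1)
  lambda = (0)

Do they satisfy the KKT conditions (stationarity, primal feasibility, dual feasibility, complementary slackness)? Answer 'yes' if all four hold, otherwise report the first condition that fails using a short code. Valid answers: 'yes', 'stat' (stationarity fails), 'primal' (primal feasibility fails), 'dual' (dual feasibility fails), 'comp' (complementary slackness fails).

Gradient of f: grad f(x) = Q x + c = (0, 0)
Constraint values g_i(x) = a_i^T x - b_i:
  g_1((-2, -1)) = 1
Stationarity residual: grad f(x) + sum_i lambda_i a_i = (0, 0)
  -> stationarity OK
Primal feasibility (all g_i <= 0): FAILS
Dual feasibility (all lambda_i >= 0): OK
Complementary slackness (lambda_i * g_i(x) = 0 for all i): OK

Verdict: the first failing condition is primal_feasibility -> primal.

primal


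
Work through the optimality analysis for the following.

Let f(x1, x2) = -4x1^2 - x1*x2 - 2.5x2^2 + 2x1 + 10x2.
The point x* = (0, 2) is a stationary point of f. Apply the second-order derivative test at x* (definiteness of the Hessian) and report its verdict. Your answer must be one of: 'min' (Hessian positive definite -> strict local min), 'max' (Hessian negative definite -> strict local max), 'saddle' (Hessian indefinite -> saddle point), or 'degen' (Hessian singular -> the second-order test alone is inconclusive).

Compute the Hessian H = grad^2 f:
  H = [[-8, -1], [-1, -5]]
Verify stationarity: grad f(x*) = H x* + g = (0, 0).
Eigenvalues of H: -8.3028, -4.6972.
Both eigenvalues < 0, so H is negative definite -> x* is a strict local max.

max


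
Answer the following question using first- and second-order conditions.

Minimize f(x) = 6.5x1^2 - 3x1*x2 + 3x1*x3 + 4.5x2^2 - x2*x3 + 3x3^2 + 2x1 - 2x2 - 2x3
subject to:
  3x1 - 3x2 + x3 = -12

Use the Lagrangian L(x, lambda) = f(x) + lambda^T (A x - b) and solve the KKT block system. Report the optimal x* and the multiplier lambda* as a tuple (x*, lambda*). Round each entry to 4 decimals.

Form the Lagrangian:
  L(x, lambda) = (1/2) x^T Q x + c^T x + lambda^T (A x - b)
Stationarity (grad_x L = 0): Q x + c + A^T lambda = 0.
Primal feasibility: A x = b.

This gives the KKT block system:
  [ Q   A^T ] [ x     ]   [-c ]
  [ A    0  ] [ lambda ] = [ b ]

Solving the linear system:
  x*      = (-1.5313, 2.5104, 0.125)
  lambda* = (8.3542)
  f(x*)   = 45.9583

x* = (-1.5313, 2.5104, 0.125), lambda* = (8.3542)


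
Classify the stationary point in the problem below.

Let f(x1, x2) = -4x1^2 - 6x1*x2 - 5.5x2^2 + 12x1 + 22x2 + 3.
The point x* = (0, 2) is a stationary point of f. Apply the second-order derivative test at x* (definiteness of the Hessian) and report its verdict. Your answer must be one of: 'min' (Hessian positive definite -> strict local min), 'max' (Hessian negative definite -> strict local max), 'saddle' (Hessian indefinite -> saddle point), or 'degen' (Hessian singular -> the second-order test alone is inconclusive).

Compute the Hessian H = grad^2 f:
  H = [[-8, -6], [-6, -11]]
Verify stationarity: grad f(x*) = H x* + g = (0, 0).
Eigenvalues of H: -15.6847, -3.3153.
Both eigenvalues < 0, so H is negative definite -> x* is a strict local max.

max


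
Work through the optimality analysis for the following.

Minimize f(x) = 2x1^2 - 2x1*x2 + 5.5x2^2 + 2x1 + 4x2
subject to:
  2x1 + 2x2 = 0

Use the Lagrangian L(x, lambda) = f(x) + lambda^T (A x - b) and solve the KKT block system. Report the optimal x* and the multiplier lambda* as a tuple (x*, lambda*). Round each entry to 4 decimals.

Form the Lagrangian:
  L(x, lambda) = (1/2) x^T Q x + c^T x + lambda^T (A x - b)
Stationarity (grad_x L = 0): Q x + c + A^T lambda = 0.
Primal feasibility: A x = b.

This gives the KKT block system:
  [ Q   A^T ] [ x     ]   [-c ]
  [ A    0  ] [ lambda ] = [ b ]

Solving the linear system:
  x*      = (0.1053, -0.1053)
  lambda* = (-1.3158)
  f(x*)   = -0.1053

x* = (0.1053, -0.1053), lambda* = (-1.3158)


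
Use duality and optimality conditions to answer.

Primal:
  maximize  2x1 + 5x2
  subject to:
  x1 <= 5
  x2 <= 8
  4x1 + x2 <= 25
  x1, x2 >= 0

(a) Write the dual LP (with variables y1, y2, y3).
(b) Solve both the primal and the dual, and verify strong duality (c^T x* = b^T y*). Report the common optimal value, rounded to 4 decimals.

The standard primal-dual pair for 'max c^T x s.t. A x <= b, x >= 0' is:
  Dual:  min b^T y  s.t.  A^T y >= c,  y >= 0.

So the dual LP is:
  minimize  5y1 + 8y2 + 25y3
  subject to:
    y1 + 4y3 >= 2
    y2 + y3 >= 5
    y1, y2, y3 >= 0

Solving the primal: x* = (4.25, 8).
  primal value c^T x* = 48.5.
Solving the dual: y* = (0, 4.5, 0.5).
  dual value b^T y* = 48.5.
Strong duality: c^T x* = b^T y*. Confirmed.

48.5


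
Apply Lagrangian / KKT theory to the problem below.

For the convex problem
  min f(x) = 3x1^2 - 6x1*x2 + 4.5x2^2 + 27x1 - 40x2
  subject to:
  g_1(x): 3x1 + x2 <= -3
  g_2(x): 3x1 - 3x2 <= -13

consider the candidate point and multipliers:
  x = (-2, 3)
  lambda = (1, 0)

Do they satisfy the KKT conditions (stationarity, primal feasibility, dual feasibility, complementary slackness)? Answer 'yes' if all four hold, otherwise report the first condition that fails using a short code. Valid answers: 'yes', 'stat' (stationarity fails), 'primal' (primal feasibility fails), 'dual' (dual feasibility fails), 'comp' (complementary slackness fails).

Gradient of f: grad f(x) = Q x + c = (-3, -1)
Constraint values g_i(x) = a_i^T x - b_i:
  g_1((-2, 3)) = 0
  g_2((-2, 3)) = -2
Stationarity residual: grad f(x) + sum_i lambda_i a_i = (0, 0)
  -> stationarity OK
Primal feasibility (all g_i <= 0): OK
Dual feasibility (all lambda_i >= 0): OK
Complementary slackness (lambda_i * g_i(x) = 0 for all i): OK

Verdict: yes, KKT holds.

yes


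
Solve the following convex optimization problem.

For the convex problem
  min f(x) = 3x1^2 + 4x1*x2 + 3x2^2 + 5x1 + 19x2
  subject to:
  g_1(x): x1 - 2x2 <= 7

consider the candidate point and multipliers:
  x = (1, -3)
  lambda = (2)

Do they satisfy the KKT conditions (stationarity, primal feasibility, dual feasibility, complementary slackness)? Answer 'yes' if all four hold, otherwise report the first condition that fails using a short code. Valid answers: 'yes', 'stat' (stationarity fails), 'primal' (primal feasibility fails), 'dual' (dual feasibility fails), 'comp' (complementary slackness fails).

Gradient of f: grad f(x) = Q x + c = (-1, 5)
Constraint values g_i(x) = a_i^T x - b_i:
  g_1((1, -3)) = 0
Stationarity residual: grad f(x) + sum_i lambda_i a_i = (1, 1)
  -> stationarity FAILS
Primal feasibility (all g_i <= 0): OK
Dual feasibility (all lambda_i >= 0): OK
Complementary slackness (lambda_i * g_i(x) = 0 for all i): OK

Verdict: the first failing condition is stationarity -> stat.

stat


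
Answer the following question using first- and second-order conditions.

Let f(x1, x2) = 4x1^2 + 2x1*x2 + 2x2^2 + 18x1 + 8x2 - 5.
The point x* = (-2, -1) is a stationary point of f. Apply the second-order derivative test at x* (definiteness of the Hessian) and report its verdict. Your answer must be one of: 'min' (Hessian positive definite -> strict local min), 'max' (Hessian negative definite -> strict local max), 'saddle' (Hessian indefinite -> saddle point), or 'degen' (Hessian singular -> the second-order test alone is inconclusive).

Compute the Hessian H = grad^2 f:
  H = [[8, 2], [2, 4]]
Verify stationarity: grad f(x*) = H x* + g = (0, 0).
Eigenvalues of H: 3.1716, 8.8284.
Both eigenvalues > 0, so H is positive definite -> x* is a strict local min.

min


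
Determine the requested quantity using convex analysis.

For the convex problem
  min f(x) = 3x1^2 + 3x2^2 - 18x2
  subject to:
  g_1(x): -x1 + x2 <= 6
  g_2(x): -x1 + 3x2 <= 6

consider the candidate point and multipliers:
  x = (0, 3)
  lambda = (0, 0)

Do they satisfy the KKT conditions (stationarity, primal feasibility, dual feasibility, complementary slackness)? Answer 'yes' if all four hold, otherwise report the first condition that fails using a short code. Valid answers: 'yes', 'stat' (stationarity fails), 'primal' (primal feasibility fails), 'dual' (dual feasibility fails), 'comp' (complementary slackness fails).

Gradient of f: grad f(x) = Q x + c = (0, 0)
Constraint values g_i(x) = a_i^T x - b_i:
  g_1((0, 3)) = -3
  g_2((0, 3)) = 3
Stationarity residual: grad f(x) + sum_i lambda_i a_i = (0, 0)
  -> stationarity OK
Primal feasibility (all g_i <= 0): FAILS
Dual feasibility (all lambda_i >= 0): OK
Complementary slackness (lambda_i * g_i(x) = 0 for all i): OK

Verdict: the first failing condition is primal_feasibility -> primal.

primal


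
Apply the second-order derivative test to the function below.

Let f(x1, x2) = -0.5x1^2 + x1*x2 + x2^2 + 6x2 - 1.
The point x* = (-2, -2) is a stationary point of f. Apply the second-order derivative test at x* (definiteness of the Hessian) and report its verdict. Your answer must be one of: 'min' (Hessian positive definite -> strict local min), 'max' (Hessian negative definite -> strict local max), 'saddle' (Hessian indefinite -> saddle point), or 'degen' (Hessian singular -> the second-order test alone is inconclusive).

Compute the Hessian H = grad^2 f:
  H = [[-1, 1], [1, 2]]
Verify stationarity: grad f(x*) = H x* + g = (0, 0).
Eigenvalues of H: -1.3028, 2.3028.
Eigenvalues have mixed signs, so H is indefinite -> x* is a saddle point.

saddle


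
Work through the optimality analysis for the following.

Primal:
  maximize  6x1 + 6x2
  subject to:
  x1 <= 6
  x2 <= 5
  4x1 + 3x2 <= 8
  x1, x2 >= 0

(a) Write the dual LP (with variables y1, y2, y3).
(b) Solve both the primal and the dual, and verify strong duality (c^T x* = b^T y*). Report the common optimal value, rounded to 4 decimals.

The standard primal-dual pair for 'max c^T x s.t. A x <= b, x >= 0' is:
  Dual:  min b^T y  s.t.  A^T y >= c,  y >= 0.

So the dual LP is:
  minimize  6y1 + 5y2 + 8y3
  subject to:
    y1 + 4y3 >= 6
    y2 + 3y3 >= 6
    y1, y2, y3 >= 0

Solving the primal: x* = (0, 2.6667).
  primal value c^T x* = 16.
Solving the dual: y* = (0, 0, 2).
  dual value b^T y* = 16.
Strong duality: c^T x* = b^T y*. Confirmed.

16


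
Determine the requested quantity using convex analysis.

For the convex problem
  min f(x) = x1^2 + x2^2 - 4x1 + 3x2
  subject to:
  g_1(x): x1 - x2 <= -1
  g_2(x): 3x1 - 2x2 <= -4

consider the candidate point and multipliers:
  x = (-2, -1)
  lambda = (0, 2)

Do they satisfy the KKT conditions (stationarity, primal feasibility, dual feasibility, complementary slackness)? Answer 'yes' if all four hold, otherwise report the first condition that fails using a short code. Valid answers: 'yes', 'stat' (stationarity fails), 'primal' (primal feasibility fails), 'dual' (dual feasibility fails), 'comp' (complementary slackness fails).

Gradient of f: grad f(x) = Q x + c = (-8, 1)
Constraint values g_i(x) = a_i^T x - b_i:
  g_1((-2, -1)) = 0
  g_2((-2, -1)) = 0
Stationarity residual: grad f(x) + sum_i lambda_i a_i = (-2, -3)
  -> stationarity FAILS
Primal feasibility (all g_i <= 0): OK
Dual feasibility (all lambda_i >= 0): OK
Complementary slackness (lambda_i * g_i(x) = 0 for all i): OK

Verdict: the first failing condition is stationarity -> stat.

stat


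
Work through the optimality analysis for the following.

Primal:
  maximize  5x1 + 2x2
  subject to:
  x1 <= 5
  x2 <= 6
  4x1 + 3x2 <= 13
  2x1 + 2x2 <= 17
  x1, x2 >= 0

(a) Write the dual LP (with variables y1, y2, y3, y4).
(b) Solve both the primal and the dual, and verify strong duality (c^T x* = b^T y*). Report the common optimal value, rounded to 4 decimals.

The standard primal-dual pair for 'max c^T x s.t. A x <= b, x >= 0' is:
  Dual:  min b^T y  s.t.  A^T y >= c,  y >= 0.

So the dual LP is:
  minimize  5y1 + 6y2 + 13y3 + 17y4
  subject to:
    y1 + 4y3 + 2y4 >= 5
    y2 + 3y3 + 2y4 >= 2
    y1, y2, y3, y4 >= 0

Solving the primal: x* = (3.25, 0).
  primal value c^T x* = 16.25.
Solving the dual: y* = (0, 0, 1.25, 0).
  dual value b^T y* = 16.25.
Strong duality: c^T x* = b^T y*. Confirmed.

16.25


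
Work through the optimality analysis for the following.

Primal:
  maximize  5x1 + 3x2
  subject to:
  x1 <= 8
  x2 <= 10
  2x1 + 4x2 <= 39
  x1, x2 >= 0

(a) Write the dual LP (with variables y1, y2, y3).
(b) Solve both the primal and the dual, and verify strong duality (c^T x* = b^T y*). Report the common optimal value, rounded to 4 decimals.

The standard primal-dual pair for 'max c^T x s.t. A x <= b, x >= 0' is:
  Dual:  min b^T y  s.t.  A^T y >= c,  y >= 0.

So the dual LP is:
  minimize  8y1 + 10y2 + 39y3
  subject to:
    y1 + 2y3 >= 5
    y2 + 4y3 >= 3
    y1, y2, y3 >= 0

Solving the primal: x* = (8, 5.75).
  primal value c^T x* = 57.25.
Solving the dual: y* = (3.5, 0, 0.75).
  dual value b^T y* = 57.25.
Strong duality: c^T x* = b^T y*. Confirmed.

57.25


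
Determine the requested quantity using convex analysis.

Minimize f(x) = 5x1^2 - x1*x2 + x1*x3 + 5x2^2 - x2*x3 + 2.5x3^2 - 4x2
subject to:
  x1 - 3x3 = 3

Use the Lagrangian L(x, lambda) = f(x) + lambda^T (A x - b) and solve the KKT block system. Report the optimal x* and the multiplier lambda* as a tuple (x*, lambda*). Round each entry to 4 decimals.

Form the Lagrangian:
  L(x, lambda) = (1/2) x^T Q x + c^T x + lambda^T (A x - b)
Stationarity (grad_x L = 0): Q x + c + A^T lambda = 0.
Primal feasibility: A x = b.

This gives the KKT block system:
  [ Q   A^T ] [ x     ]   [-c ]
  [ A    0  ] [ lambda ] = [ b ]

Solving the linear system:
  x*      = (0.2777, 0.337, -0.9074)
  lambda* = (-1.5322)
  f(x*)   = 1.6242

x* = (0.2777, 0.337, -0.9074), lambda* = (-1.5322)


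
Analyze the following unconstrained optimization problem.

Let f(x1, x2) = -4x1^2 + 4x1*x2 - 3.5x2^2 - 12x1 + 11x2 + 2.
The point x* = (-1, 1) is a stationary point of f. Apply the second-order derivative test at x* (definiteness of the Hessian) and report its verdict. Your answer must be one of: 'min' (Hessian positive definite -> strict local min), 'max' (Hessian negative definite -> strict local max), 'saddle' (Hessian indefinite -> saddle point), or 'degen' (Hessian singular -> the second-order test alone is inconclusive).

Compute the Hessian H = grad^2 f:
  H = [[-8, 4], [4, -7]]
Verify stationarity: grad f(x*) = H x* + g = (0, 0).
Eigenvalues of H: -11.5311, -3.4689.
Both eigenvalues < 0, so H is negative definite -> x* is a strict local max.

max


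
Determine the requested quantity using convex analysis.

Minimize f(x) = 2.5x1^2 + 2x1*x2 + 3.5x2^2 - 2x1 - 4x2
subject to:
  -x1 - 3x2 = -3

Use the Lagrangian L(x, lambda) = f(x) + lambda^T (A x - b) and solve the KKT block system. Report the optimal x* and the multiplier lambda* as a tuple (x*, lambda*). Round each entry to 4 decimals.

Form the Lagrangian:
  L(x, lambda) = (1/2) x^T Q x + c^T x + lambda^T (A x - b)
Stationarity (grad_x L = 0): Q x + c + A^T lambda = 0.
Primal feasibility: A x = b.

This gives the KKT block system:
  [ Q   A^T ] [ x     ]   [-c ]
  [ A    0  ] [ lambda ] = [ b ]

Solving the linear system:
  x*      = (0.225, 0.925)
  lambda* = (0.975)
  f(x*)   = -0.6125

x* = (0.225, 0.925), lambda* = (0.975)


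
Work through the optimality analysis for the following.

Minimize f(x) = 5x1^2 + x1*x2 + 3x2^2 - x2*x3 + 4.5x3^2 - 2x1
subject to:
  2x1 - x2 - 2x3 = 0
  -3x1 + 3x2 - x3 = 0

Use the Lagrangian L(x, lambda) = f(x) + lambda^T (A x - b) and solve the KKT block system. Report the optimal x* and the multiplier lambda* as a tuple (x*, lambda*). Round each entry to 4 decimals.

Form the Lagrangian:
  L(x, lambda) = (1/2) x^T Q x + c^T x + lambda^T (A x - b)
Stationarity (grad_x L = 0): Q x + c + A^T lambda = 0.
Primal feasibility: A x = b.

This gives the KKT block system:
  [ Q   A^T ] [ x     ]   [-c ]
  [ A    0  ] [ lambda ] = [ b ]

Solving the linear system:
  x*      = (0.0962, 0.1099, 0.0412)
  lambda* = (0.2139, -0.1668)
  f(x*)   = -0.0962

x* = (0.0962, 0.1099, 0.0412), lambda* = (0.2139, -0.1668)


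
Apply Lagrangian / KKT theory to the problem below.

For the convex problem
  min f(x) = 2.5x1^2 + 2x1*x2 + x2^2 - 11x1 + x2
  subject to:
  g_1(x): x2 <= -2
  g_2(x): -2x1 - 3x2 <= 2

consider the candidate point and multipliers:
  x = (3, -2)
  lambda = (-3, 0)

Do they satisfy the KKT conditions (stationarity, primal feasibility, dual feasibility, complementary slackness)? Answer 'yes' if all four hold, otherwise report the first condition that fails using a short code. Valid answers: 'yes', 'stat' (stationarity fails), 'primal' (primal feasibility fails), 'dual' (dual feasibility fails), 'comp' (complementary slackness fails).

Gradient of f: grad f(x) = Q x + c = (0, 3)
Constraint values g_i(x) = a_i^T x - b_i:
  g_1((3, -2)) = 0
  g_2((3, -2)) = -2
Stationarity residual: grad f(x) + sum_i lambda_i a_i = (0, 0)
  -> stationarity OK
Primal feasibility (all g_i <= 0): OK
Dual feasibility (all lambda_i >= 0): FAILS
Complementary slackness (lambda_i * g_i(x) = 0 for all i): OK

Verdict: the first failing condition is dual_feasibility -> dual.

dual


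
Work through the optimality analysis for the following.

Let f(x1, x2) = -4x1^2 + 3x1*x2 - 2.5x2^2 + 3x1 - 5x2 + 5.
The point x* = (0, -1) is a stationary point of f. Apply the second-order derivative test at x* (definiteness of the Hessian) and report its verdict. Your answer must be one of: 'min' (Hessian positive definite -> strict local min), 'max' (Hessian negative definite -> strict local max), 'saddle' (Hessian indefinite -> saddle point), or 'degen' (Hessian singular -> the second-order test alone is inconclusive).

Compute the Hessian H = grad^2 f:
  H = [[-8, 3], [3, -5]]
Verify stationarity: grad f(x*) = H x* + g = (0, 0).
Eigenvalues of H: -9.8541, -3.1459.
Both eigenvalues < 0, so H is negative definite -> x* is a strict local max.

max


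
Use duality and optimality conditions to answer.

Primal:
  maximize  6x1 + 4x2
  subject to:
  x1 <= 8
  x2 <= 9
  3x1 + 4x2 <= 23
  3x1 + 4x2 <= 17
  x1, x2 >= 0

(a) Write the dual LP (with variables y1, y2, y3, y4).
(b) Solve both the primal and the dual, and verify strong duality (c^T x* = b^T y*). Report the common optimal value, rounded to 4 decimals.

The standard primal-dual pair for 'max c^T x s.t. A x <= b, x >= 0' is:
  Dual:  min b^T y  s.t.  A^T y >= c,  y >= 0.

So the dual LP is:
  minimize  8y1 + 9y2 + 23y3 + 17y4
  subject to:
    y1 + 3y3 + 3y4 >= 6
    y2 + 4y3 + 4y4 >= 4
    y1, y2, y3, y4 >= 0

Solving the primal: x* = (5.6667, 0).
  primal value c^T x* = 34.
Solving the dual: y* = (0, 0, 0, 2).
  dual value b^T y* = 34.
Strong duality: c^T x* = b^T y*. Confirmed.

34


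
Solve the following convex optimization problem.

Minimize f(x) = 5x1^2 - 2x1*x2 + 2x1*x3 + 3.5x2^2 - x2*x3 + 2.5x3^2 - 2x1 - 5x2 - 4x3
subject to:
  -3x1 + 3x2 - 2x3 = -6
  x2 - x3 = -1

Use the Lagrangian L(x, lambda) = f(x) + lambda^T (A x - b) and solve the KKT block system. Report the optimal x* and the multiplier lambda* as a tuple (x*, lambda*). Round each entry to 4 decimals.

Form the Lagrangian:
  L(x, lambda) = (1/2) x^T Q x + c^T x + lambda^T (A x - b)
Stationarity (grad_x L = 0): Q x + c + A^T lambda = 0.
Primal feasibility: A x = b.

This gives the KKT block system:
  [ Q   A^T ] [ x     ]   [-c ]
  [ A    0  ] [ lambda ] = [ b ]

Solving the linear system:
  x*      = (1.35, 0.05, 1.05)
  lambda* = (4.5, -5.1)
  f(x*)   = 7.375

x* = (1.35, 0.05, 1.05), lambda* = (4.5, -5.1)


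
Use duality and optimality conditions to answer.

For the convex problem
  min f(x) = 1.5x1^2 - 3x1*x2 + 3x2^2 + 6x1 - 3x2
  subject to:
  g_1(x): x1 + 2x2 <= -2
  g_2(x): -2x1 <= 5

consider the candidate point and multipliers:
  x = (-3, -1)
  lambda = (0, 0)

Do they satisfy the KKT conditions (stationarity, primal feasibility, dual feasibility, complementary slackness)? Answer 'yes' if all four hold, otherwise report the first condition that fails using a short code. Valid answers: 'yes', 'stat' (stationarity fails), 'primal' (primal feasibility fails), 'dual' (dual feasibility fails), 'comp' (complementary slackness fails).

Gradient of f: grad f(x) = Q x + c = (0, 0)
Constraint values g_i(x) = a_i^T x - b_i:
  g_1((-3, -1)) = -3
  g_2((-3, -1)) = 1
Stationarity residual: grad f(x) + sum_i lambda_i a_i = (0, 0)
  -> stationarity OK
Primal feasibility (all g_i <= 0): FAILS
Dual feasibility (all lambda_i >= 0): OK
Complementary slackness (lambda_i * g_i(x) = 0 for all i): OK

Verdict: the first failing condition is primal_feasibility -> primal.

primal


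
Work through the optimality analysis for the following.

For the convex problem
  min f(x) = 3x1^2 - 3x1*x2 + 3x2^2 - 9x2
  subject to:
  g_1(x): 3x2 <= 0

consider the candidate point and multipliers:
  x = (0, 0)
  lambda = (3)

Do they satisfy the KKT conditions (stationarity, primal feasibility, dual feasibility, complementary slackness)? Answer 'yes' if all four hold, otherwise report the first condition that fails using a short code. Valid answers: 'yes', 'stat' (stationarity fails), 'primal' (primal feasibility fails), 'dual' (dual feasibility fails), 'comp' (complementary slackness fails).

Gradient of f: grad f(x) = Q x + c = (0, -9)
Constraint values g_i(x) = a_i^T x - b_i:
  g_1((0, 0)) = 0
Stationarity residual: grad f(x) + sum_i lambda_i a_i = (0, 0)
  -> stationarity OK
Primal feasibility (all g_i <= 0): OK
Dual feasibility (all lambda_i >= 0): OK
Complementary slackness (lambda_i * g_i(x) = 0 for all i): OK

Verdict: yes, KKT holds.

yes
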